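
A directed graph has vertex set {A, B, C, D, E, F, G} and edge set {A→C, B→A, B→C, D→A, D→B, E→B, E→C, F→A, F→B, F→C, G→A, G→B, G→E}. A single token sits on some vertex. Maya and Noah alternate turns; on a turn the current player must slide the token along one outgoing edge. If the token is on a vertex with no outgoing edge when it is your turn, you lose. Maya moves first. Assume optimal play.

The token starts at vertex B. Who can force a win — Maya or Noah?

Maya wins.

Positions with no move are L. A position that does have a move is losing for the player to move precisely when every available move leads to a winning position for the opponent. Fill in the labels:
Every edge goes from a vertex to one that appears earlier in the order C, A, B, F, E, G, D, so processing vertices in that order labels each vertex after all of its successors.
C: no outgoing edge → L
A: can move to C, which is L ⇒ W
B: can move to C, which is L ⇒ W
F: can move to C, which is L ⇒ W
E: can move to C, which is L ⇒ W
G: moves to E(W), B(W), A(W); every one is W ⇒ L
D: moves to B(W), A(W); every one is W ⇒ L
From B Maya can move to C, reaching an L position.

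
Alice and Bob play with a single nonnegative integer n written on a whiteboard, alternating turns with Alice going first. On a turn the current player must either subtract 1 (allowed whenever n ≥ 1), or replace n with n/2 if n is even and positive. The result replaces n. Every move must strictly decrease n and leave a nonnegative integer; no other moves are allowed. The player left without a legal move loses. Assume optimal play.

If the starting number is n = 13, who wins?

Bob wins.

Work bottom-up. With no move the player to move loses. Otherwise the position is W if at least one move leads to an L position for the opponent, and L if every move leads to a W.
n=0: no move → L
n=1: →0(L), so W
n=2: →1(W) only, which is W, so L
n=3: →2(L), so W
n=4: →2(L), so W
n=5: →4(W) only, which is W, so L
n=6: →5(L), so W
n=7: →6(W) only, which is W, so L
n=8: →7(L), so W
n=9: →8(W) only, which is W, so L
n=10: →5(L), so W
n=11: →10(W) only, which is W, so L
n=12: →11(L), so W
n=13: →12(W) only, which is W, so L
Every move from 13 reaches a W position, so the mover loses.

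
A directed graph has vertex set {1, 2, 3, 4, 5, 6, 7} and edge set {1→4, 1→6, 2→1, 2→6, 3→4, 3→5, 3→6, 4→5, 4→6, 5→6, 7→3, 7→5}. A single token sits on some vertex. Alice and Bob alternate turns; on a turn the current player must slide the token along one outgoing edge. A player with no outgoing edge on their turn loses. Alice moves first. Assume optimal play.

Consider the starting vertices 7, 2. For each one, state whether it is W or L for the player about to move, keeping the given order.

7: L, 2: W

Work bottom-up. With no move the player to move loses. Otherwise the position is W if at least one move leads to an L position for the opponent, and L if every move leads to a W.
Every edge goes from a vertex to one that appears earlier in the order 6, 5, 4, 3, 7, 1, 2, so processing vertices in that order labels each vertex after all of its successors.
6: no outgoing edge → L
5: can move to 6, which is L ⇒ W
4: can move to 6, which is L ⇒ W
3: can move to 6, which is L ⇒ W
7: moves to 3(W), 5(W); every one is W ⇒ L
1: can move to 6, which is L ⇒ W
2: can move to 6, which is L ⇒ W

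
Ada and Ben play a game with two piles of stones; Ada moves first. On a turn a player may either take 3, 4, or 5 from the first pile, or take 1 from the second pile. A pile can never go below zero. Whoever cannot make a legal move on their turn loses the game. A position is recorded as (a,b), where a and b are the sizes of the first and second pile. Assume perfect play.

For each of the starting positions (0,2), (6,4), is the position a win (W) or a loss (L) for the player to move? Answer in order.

(0,2): L, (6,4): W

Use the standard recursion: the mover loses at a terminal position; elsewhere, the mover wins exactly when some move hands the opponent an L position.
No move ever increases a pile, so every position that can arise here has a ≤ 6 and b ≤ 4; it is enough to label the cells with 0 ≤ a ≤ 6 and 0 ≤ b ≤ 4.
Every move lowers a or b (never raises either), so fill the grid row by row in increasing a, and left to right within a row: each cell's successors are then already labelled.
      b=0  b=1  b=2  b=3  b=4
a=0:    L    W    L    W    L
a=1:    L    W    L    W    L
a=2:    L    W    L    W    L
a=3:    W    L    W    L    W
a=4:    W    L    W    L    W
a=5:    W    L    W    L    W
a=6:    W    W    W    W    W
Cells with no legal move (terminal, hence L): (0,0), (1,0), (2,0).
The remaining L cells, each justified by listing all of its moves:
(0,2): L (sole option (0,1)(W) is W)
(0,4): L (sole option (0,3)(W) is W)
(1,2): L (sole option (1,1)(W) is W)
(1,4): L (sole option (1,3)(W) is W)
(2,2): L (sole option (2,1)(W) is W)
(2,4): L (sole option (2,3)(W) is W)
(3,1): L (options (0,1)(W), (3,0)(W) are all W)
(3,3): L (options (0,3)(W), (3,2)(W) are all W)
(4,1): L (options (1,1)(W), (0,1)(W), (4,0)(W) are all W)
(4,3): L (options (1,3)(W), (0,3)(W), (4,2)(W) are all W)
(5,1): L (options (2,1)(W), (1,1)(W), (0,1)(W), (5,0)(W) are all W)
(5,3): L (options (2,3)(W), (1,3)(W), (0,3)(W), (5,2)(W) are all W)
Every other cell has at least one move into one of the L cells above, so it is W.
(0,2): one of the L cells justified above, so L
(6,4): the move to (2,4) reaches an L cell, so W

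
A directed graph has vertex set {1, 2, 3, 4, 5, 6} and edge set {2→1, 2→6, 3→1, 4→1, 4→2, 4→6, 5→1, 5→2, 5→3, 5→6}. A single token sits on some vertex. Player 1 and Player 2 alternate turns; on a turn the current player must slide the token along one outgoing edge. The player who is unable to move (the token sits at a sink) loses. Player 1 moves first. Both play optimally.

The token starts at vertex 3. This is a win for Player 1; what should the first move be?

Use the standard recursion: the mover loses at a terminal position; elsewhere, the mover wins exactly when some move hands the opponent an L position.
Every edge goes from a vertex to one that appears earlier in the order 6, 1, 3, 2, 5, 4, so processing vertices in that order labels each vertex after all of its successors.
6: no outgoing edge → L
1: no outgoing edge → L
3: reaches L-position 1 → W
2: reaches L-position 1 → W
5: reaches L-position 1 → W
4: reaches L-position 1 → W
From 3, the L positions reachable in one move are: 1.

Move to 1.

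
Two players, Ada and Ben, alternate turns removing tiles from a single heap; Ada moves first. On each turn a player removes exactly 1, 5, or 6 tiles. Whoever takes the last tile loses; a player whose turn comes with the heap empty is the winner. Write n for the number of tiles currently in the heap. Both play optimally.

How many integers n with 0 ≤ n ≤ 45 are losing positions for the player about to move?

Work bottom-up. With no move the player to move wins. Otherwise the position is W if at least one move leads to an L position for the opponent, and L if every move leads to a W.
n=0: no move; the opponent has just taken the last tile and therefore loses → W
n=1: L (sole option 0(W) is W)
n=2: W (go to 1, an L position)
n=3: L (sole option 2(W) is W)
n=4: W (go to 3, an L position)
n=5: L (options 4(W), 0(W) are all W)
n=6: W (go to 5, an L position)
n=7: W (go to 1, an L position)
n=8: W (go to 3, an L position)
n=9: W (go to 3, an L position)
n=10: W (go to 5, an L position)
n=11: W (go to 5, an L position)
n=12: L (options 11(W), 7(W), 6(W) are all W)
n=13: W (go to 12, an L position)
n=14: L (options 13(W), 9(W), 8(W) are all W)
n=15: W (go to 14, an L position)
n=16: L (options 15(W), 11(W), 10(W) are all W)
n=17: W (go to 16, an L position)
n=18: W (go to 12, an L position)
n=19: W (go to 14, an L position)
n=20: W (go to 14, an L position)
n=21: W (go to 16, an L position)
n=22: W (go to 16, an L position)
n=23: L (options 22(W), 18(W), 17(W) are all W)
n=24: W (go to 23, an L position)
n=25: L (options 24(W), 20(W), 19(W) are all W)
n=26: W (go to 25, an L position)
n=27: L (options 26(W), 22(W), 21(W) are all W)
n=28: W (go to 27, an L position)
n=29: W (go to 23, an L position)
n=30: W (go to 25, an L position)
n=31: W (go to 25, an L position)
n=32: W (go to 27, an L position)
n=33: W (go to 27, an L position)
n=34: L (options 33(W), 29(W), 28(W) are all W)
n=35: W (go to 34, an L position)
n=36: L (options 35(W), 31(W), 30(W) are all W)
n=37: W (go to 36, an L position)
n=38: L (options 37(W), 33(W), 32(W) are all W)
n=39: W (go to 38, an L position)
n=40: W (go to 34, an L position)
n=41: W (go to 36, an L position)
n=42: W (go to 36, an L position)
n=43: W (go to 38, an L position)
n=44: W (go to 38, an L position)
n=45: L (options 44(W), 40(W), 39(W) are all W)
L entries with 0 ≤ n ≤ 45: n = 1, 3, 5, 12, 14, 16, 23, 25, 27, 34, 36, 38, 45; that makes 13.

13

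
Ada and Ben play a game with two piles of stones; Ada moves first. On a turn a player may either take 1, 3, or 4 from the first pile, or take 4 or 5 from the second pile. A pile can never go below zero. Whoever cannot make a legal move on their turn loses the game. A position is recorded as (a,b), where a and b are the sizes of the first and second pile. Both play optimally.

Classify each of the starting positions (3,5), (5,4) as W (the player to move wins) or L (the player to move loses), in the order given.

Classify positions by backward induction: terminal positions (no move available) are L. From any other position, the mover wins iff some move reaches an L.
No move ever increases a pile, so every position that can arise here has a ≤ 5 and b ≤ 5; it is enough to label the cells with 0 ≤ a ≤ 5 and 0 ≤ b ≤ 5.
Every move lowers a or b (never raises either), so fill the grid row by row in increasing a, and left to right within a row: each cell's successors are then already labelled.
      b=0  b=1  b=2  b=3  b=4  b=5
a=0:    L    L    L    L    W    W
a=1:    W    W    W    W    L    L
a=2:    L    L    L    L    W    W
a=3:    W    W    W    W    L    L
a=4:    W    W    W    W    W    W
a=5:    W    W    W    W    W    W
Cells with no legal move (terminal, hence L): (0,0), (0,1), (0,2), (0,3).
The remaining L cells, each justified by listing all of its moves:
(1,4): L (options (0,4)(W), (1,0)(W) are all W)
(1,5): L (options (0,5)(W), (1,1)(W), (1,0)(W) are all W)
(2,0): L (sole option (1,0)(W) is W)
(2,1): L (sole option (1,1)(W) is W)
(2,2): L (sole option (1,2)(W) is W)
(2,3): L (sole option (1,3)(W) is W)
(3,4): L (options (2,4)(W), (0,4)(W), (3,0)(W) are all W)
(3,5): L (options (2,5)(W), (0,5)(W), (3,1)(W), (3,0)(W) are all W)
Every other cell has at least one move into one of the L cells above, so it is W.
(3,5): one of the L cells justified above, so L
(5,4): the move to (1,4) reaches an L cell, so W

(3,5): L, (5,4): W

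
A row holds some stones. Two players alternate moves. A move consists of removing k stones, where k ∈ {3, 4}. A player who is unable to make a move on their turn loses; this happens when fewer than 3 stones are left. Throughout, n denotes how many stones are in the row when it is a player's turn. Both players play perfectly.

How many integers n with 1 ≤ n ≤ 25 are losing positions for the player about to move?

11

Label each position W (a win for the player to move) or L (a loss). A position with no legal move is L; any other position is W exactly when some move reaches an L, and L when every move reaches a W.
n=0: no move → L
n=1: no move → L
n=2: no move → L
n=3: reaches L-position 0 → W
n=4: reaches L-position 1 → W
n=5: reaches L-position 2 → W
n=6: reaches L-position 2 → W
n=7: only reaches 4(W), 3(W), all W → L
n=8: only reaches 5(W), 4(W), all W → L
n=9: only reaches 6(W), 5(W), all W → L
n=10: reaches L-position 7 → W
n=11: reaches L-position 8 → W
n=12: reaches L-position 9 → W
n=13: reaches L-position 9 → W
n=14: only reaches 11(W), 10(W), all W → L
n=15: only reaches 12(W), 11(W), all W → L
n=16: only reaches 13(W), 12(W), all W → L
n=17: reaches L-position 14 → W
n=18: reaches L-position 15 → W
n=19: reaches L-position 16 → W
n=20: reaches L-position 16 → W
n=21: only reaches 18(W), 17(W), all W → L
n=22: only reaches 19(W), 18(W), all W → L
n=23: only reaches 20(W), 19(W), all W → L
n=24: reaches L-position 21 → W
n=25: reaches L-position 22 → W
L entries with 1 ≤ n ≤ 25 (n=0 is outside the asked range and is not counted): n = 1, 2, 7, 8, 9, 14, 15, 16, 21, 22, 23; that makes 11.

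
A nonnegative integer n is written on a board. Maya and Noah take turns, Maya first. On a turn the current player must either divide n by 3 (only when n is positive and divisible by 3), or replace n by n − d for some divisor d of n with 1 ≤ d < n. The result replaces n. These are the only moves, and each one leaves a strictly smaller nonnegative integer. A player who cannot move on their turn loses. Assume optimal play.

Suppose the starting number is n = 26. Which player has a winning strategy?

Maya wins.

Build the W/L table. Terminal = L. A non-terminal position is W if it has a move to some L; otherwise it is L.
n=0: no move → L
n=1: no move → L
n=2: →1(L), so W
n=3: →1(L), so W
n=4: →2(W), 3(W) — all W, so L
n=5: →4(L), so W
n=6: →4(L), so W
n=7: →6(W) only, which is W, so L
n=8: →4(L), so W
n=9: →3(W), 6(W), 8(W) — all W, so L
n=10: →9(L), so W
n=11: →10(W) only, which is W, so L
n=12: →4(L), so W
n=13: →12(W) only, which is W, so L
n=14: →7(L), so W
n=15: →5(W), 10(W), 12(W), 14(W) — all W, so L
n=16: →15(L), so W
n=17: →16(W) only, which is W, so L
n=18: →9(L), so W
n=19: →18(W) only, which is W, so L
n=20: →15(L), so W
n=21: →7(L), so W
n=22: →11(L), so W
n=23: →22(W) only, which is W, so L
n=24: →23(L), so W
n=25: →20(W), 24(W) — all W, so L
n=26: →13(L), so W
From 26 Maya can move to 13, reaching an L position.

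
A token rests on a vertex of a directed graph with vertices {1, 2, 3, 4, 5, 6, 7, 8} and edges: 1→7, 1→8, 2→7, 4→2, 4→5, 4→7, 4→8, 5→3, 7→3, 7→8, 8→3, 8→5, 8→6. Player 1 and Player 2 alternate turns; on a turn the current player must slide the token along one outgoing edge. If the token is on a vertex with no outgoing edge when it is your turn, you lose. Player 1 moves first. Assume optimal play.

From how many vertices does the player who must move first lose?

4

Compute win/loss labels from the base case upward. A position with no move is L. Any other position is W if it can reach an L in one move, else L.
Every edge goes from a vertex to one that appears earlier in the order 3, 6, 5, 8, 7, 2, 4, 1, so processing vertices in that order labels each vertex after all of its successors.
3: no outgoing edge → L
6: no outgoing edge → L
5: →3(L), so W
8: →6(L), so W
7: →3(L), so W
2: →7(W) only, which is W, so L
4: →2(L), so W
1: →7(W), 8(W) — all W, so L
The L vertices are 1, 2, 3, 6; that is 4 in all.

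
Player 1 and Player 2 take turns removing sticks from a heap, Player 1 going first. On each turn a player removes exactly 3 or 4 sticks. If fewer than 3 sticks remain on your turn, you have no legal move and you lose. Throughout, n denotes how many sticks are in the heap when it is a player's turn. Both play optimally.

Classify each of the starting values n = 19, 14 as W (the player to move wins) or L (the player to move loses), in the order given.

19: W, 14: L

Positions with no move are L. A position that does have a move is losing for the player to move precisely when every available move leads to a winning position for the opponent. Fill in the labels:
n=0: no move → L
n=1: no move → L
n=2: no move → L
n=3: can move to 0, which is L ⇒ W
n=4: can move to 1, which is L ⇒ W
n=5: can move to 2, which is L ⇒ W
n=6: can move to 2, which is L ⇒ W
n=7: moves to 4(W), 3(W); every one is W ⇒ L
n=8: moves to 5(W), 4(W); every one is W ⇒ L
n=9: moves to 6(W), 5(W); every one is W ⇒ L
n=10: can move to 7, which is L ⇒ W
n=11: can move to 8, which is L ⇒ W
n=12: can move to 9, which is L ⇒ W
n=13: can move to 9, which is L ⇒ W
n=14: moves to 11(W), 10(W); every one is W ⇒ L
n=15: moves to 12(W), 11(W); every one is W ⇒ L
n=16: moves to 13(W), 12(W); every one is W ⇒ L
n=17: can move to 14, which is L ⇒ W
n=18: can move to 15, which is L ⇒ W
n=19: can move to 16, which is L ⇒ W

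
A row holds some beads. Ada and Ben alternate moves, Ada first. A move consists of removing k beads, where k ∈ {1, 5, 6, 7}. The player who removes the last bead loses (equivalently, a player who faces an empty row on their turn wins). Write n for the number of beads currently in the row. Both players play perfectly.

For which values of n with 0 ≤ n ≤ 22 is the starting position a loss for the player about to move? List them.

1, 3, 5, 13, 15, 17

Build the W/L table. Terminal = W. A non-terminal position is W if it has a move to some L; otherwise it is L.
n=0: no move; the opponent has just taken the last bead and therefore loses → W
n=1: L (sole option 0(W) is W)
n=2: W (go to 1, an L position)
n=3: L (sole option 2(W) is W)
n=4: W (go to 3, an L position)
n=5: L (options 4(W), 0(W) are all W)
n=6: W (go to 5, an L position)
n=7: W (go to 1, an L position)
n=8: W (go to 3, an L position)
n=9: W (go to 3, an L position)
n=10: W (go to 5, an L position)
n=11: W (go to 5, an L position)
n=12: W (go to 5, an L position)
n=13: L (options 12(W), 8(W), 7(W), 6(W) are all W)
n=14: W (go to 13, an L position)
n=15: L (options 14(W), 10(W), 9(W), 8(W) are all W)
n=16: W (go to 15, an L position)
n=17: L (options 16(W), 12(W), 11(W), 10(W) are all W)
n=18: W (go to 17, an L position)
n=19: W (go to 13, an L position)
n=20: W (go to 15, an L position)
n=21: W (go to 15, an L position)
n=22: W (go to 17, an L position)
Reading off the rows marked L gives the requested list; there are 6 such values of n.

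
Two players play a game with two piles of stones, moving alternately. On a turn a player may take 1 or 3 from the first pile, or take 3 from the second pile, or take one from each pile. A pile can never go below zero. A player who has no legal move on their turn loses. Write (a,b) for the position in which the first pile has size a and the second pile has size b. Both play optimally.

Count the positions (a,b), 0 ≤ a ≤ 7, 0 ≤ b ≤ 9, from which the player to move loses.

Positions with no move are L. A position that does have a move is losing for the player to move precisely when every available move leads to a winning position for the opponent. Fill in the labels:
Every move lowers a or b (never raises either), so fill the grid row by row in increasing a, and left to right within a row: each cell's successors are then already labelled.
      b=0  b=1  b=2  b=3  b=4  b=5  b=6  b=7  b=8  b=9
a=0:    L    L    L    W    W    W    L    L    L    W
a=1:    W    W    W    W    L    L    W    W    W    W
a=2:    L    L    L    W    W    W    W    L    L    L
a=3:    W    W    W    W    L    L    W    W    W    W
a=4:    L    L    L    W    W    W    W    L    L    L
a=5:    W    W    W    W    L    L    L    W    W    W
a=6:    L    L    L    W    W    W    W    W    L    L
a=7:    W    W    W    W    L    L    L    W    W    W
Cells with no legal move (terminal, hence L): (0,0), (0,1), (0,2).
The remaining L cells, each justified by listing all of its moves:
(0,6): only reaches (0,3)(W), which is W → L
(0,7): only reaches (0,4)(W), which is W → L
(0,8): only reaches (0,5)(W), which is W → L
(1,4): only reaches (0,4)(W), (1,1)(W), (0,3)(W), all W → L
(1,5): only reaches (0,5)(W), (1,2)(W), (0,4)(W), all W → L
(2,0): only reaches (1,0)(W), which is W → L
(2,1): only reaches (1,1)(W), (1,0)(W), all W → L
(2,2): only reaches (1,2)(W), (1,1)(W), all W → L
(2,7): only reaches (1,7)(W), (2,4)(W), (1,6)(W), all W → L
(2,8): only reaches (1,8)(W), (2,5)(W), (1,7)(W), all W → L
(2,9): only reaches (1,9)(W), (2,6)(W), (1,8)(W), all W → L
(3,4): only reaches (2,4)(W), (0,4)(W), (3,1)(W), (2,3)(W), all W → L
(3,5): only reaches (2,5)(W), (0,5)(W), (3,2)(W), (2,4)(W), all W → L
(4,0): only reaches (3,0)(W), (1,0)(W), all W → L
(4,1): only reaches (3,1)(W), (1,1)(W), (3,0)(W), all W → L
(4,2): only reaches (3,2)(W), (1,2)(W), (3,1)(W), all W → L
(4,7): only reaches (3,7)(W), (1,7)(W), (4,4)(W), (3,6)(W), all W → L
(4,8): only reaches (3,8)(W), (1,8)(W), (4,5)(W), (3,7)(W), all W → L
(4,9): only reaches (3,9)(W), (1,9)(W), (4,6)(W), (3,8)(W), all W → L
(5,4): only reaches (4,4)(W), (2,4)(W), (5,1)(W), (4,3)(W), all W → L
(5,5): only reaches (4,5)(W), (2,5)(W), (5,2)(W), (4,4)(W), all W → L
(5,6): only reaches (4,6)(W), (2,6)(W), (5,3)(W), (4,5)(W), all W → L
(6,0): only reaches (5,0)(W), (3,0)(W), all W → L
(6,1): only reaches (5,1)(W), (3,1)(W), (5,0)(W), all W → L
(6,2): only reaches (5,2)(W), (3,2)(W), (5,1)(W), all W → L
(6,8): only reaches (5,8)(W), (3,8)(W), (6,5)(W), (5,7)(W), all W → L
(6,9): only reaches (5,9)(W), (3,9)(W), (6,6)(W), (5,8)(W), all W → L
(7,4): only reaches (6,4)(W), (4,4)(W), (7,1)(W), (6,3)(W), all W → L
(7,5): only reaches (6,5)(W), (4,5)(W), (7,2)(W), (6,4)(W), all W → L
(7,6): only reaches (6,6)(W), (4,6)(W), (7,3)(W), (6,5)(W), all W → L
Every other cell has at least one move into one of the L cells above, so it is W.
L cells per row: a=0: 6, a=1: 2, a=2: 6, a=3: 2, a=4: 6, a=5: 3, a=6: 5, a=7: 3; total 33.

33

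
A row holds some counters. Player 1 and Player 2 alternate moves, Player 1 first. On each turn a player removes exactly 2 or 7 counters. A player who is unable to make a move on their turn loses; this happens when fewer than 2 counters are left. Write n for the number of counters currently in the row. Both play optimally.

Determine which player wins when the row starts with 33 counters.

Player 1 wins.

Positions with no move are L. A position that does have a move is losing for the player to move precisely when every available move leads to a winning position for the opponent. Fill in the labels:
n=0: no move → L
n=1: no move → L
n=2: reaches L-position 0 → W
n=3: reaches L-position 1 → W
n=4: only reaches 2(W), which is W → L
n=5: only reaches 3(W), which is W → L
n=6: reaches L-position 4 → W
n=7: reaches L-position 5 → W
n=8: reaches L-position 1 → W
n=9: only reaches 7(W), 2(W), all W → L
n=10: only reaches 8(W), 3(W), all W → L
n=11: reaches L-position 9 → W
n=12: reaches L-position 10 → W
n=13: only reaches 11(W), 6(W), all W → L
n=14: only reaches 12(W), 7(W), all W → L
n=15: reaches L-position 13 → W
n=16: reaches L-position 14 → W
n=17: reaches L-position 10 → W
n=18: only reaches 16(W), 11(W), all W → L
n=19: only reaches 17(W), 12(W), all W → L
n=20: reaches L-position 18 → W
n=21: reaches L-position 19 → W
n=22: only reaches 20(W), 15(W), all W → L
n=23: only reaches 21(W), 16(W), all W → L
n=24: reaches L-position 22 → W
n=25: reaches L-position 23 → W
n=26: reaches L-position 19 → W
n=27: only reaches 25(W), 20(W), all W → L
n=28: only reaches 26(W), 21(W), all W → L
n=29: reaches L-position 27 → W
n=30: reaches L-position 28 → W
n=31: only reaches 29(W), 24(W), all W → L
n=32: only reaches 30(W), 25(W), all W → L
n=33: reaches L-position 31 → W
From 33 Player 1 can remove 2, leaving 31, reaching an L position.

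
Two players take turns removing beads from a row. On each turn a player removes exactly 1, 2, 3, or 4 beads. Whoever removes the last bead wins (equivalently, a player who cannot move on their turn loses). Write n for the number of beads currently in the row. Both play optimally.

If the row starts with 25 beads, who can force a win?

Build the W/L table. Terminal = L. A non-terminal position is W if it has a move to some L; otherwise it is L.
n=0: no move → L
n=1: W (go to 0, an L position)
n=2: W (go to 0, an L position)
n=3: W (go to 0, an L position)
n=4: W (go to 0, an L position)
n=5: L (options 4(W), 3(W), 2(W), 1(W) are all W)
n=6: W (go to 5, an L position)
n=7: W (go to 5, an L position)
n=8: W (go to 5, an L position)
n=9: W (go to 5, an L position)
n=10: L (options 9(W), 8(W), 7(W), 6(W) are all W)
n=11: W (go to 10, an L position)
n=12: W (go to 10, an L position)
n=13: W (go to 10, an L position)
n=14: W (go to 10, an L position)
n=15: L (options 14(W), 13(W), 12(W), 11(W) are all W)
n=16: W (go to 15, an L position)
n=17: W (go to 15, an L position)
n=18: W (go to 15, an L position)
n=19: W (go to 15, an L position)
n=20: L (options 19(W), 18(W), 17(W), 16(W) are all W)
n=21: W (go to 20, an L position)
n=22: W (go to 20, an L position)
n=23: W (go to 20, an L position)
n=24: W (go to 20, an L position)
n=25: L (options 24(W), 23(W), 22(W), 21(W) are all W)
The starting position 25 is L: whatever the player to move does, the opponent receives a W position.

The second player wins.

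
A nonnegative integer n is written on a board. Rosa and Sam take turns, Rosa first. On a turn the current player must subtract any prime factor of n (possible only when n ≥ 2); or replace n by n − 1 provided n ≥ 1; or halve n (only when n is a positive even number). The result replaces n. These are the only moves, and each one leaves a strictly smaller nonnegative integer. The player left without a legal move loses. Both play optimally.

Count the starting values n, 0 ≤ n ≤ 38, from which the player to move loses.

Build the W/L table. Terminal = L. A non-terminal position is W if it has a move to some L; otherwise it is L.
n=0: no move → L
n=1: can move to 0, which is L ⇒ W
n=2: can move to 0, which is L ⇒ W
n=3: can move to 0, which is L ⇒ W
n=4: moves to 2(W), 3(W); every one is W ⇒ L
n=5: can move to 0, which is L ⇒ W
n=6: can move to 4, which is L ⇒ W
n=7: can move to 0, which is L ⇒ W
n=8: can move to 4, which is L ⇒ W
n=9: moves to 6(W), 8(W); every one is W ⇒ L
n=10: can move to 9, which is L ⇒ W
n=11: can move to 0, which is L ⇒ W
n=12: can move to 9, which is L ⇒ W
n=13: can move to 0, which is L ⇒ W
n=14: moves to 7(W), 12(W), 13(W); every one is W ⇒ L
n=15: can move to 14, which is L ⇒ W
n=16: can move to 14, which is L ⇒ W
n=17: can move to 0, which is L ⇒ W
n=18: can move to 9, which is L ⇒ W
n=19: can move to 0, which is L ⇒ W
n=20: moves to 10(W), 15(W), 18(W), 19(W); every one is W ⇒ L
n=21: can move to 14, which is L ⇒ W
n=22: can move to 20, which is L ⇒ W
n=23: can move to 0, which is L ⇒ W
n=24: moves to 12(W), 21(W), 22(W), 23(W); every one is W ⇒ L
n=25: can move to 20, which is L ⇒ W
n=26: can move to 24, which is L ⇒ W
n=27: can move to 24, which is L ⇒ W
n=28: can move to 14, which is L ⇒ W
n=29: can move to 0, which is L ⇒ W
n=30: moves to 15(W), 25(W), 27(W), 28(W), 29(W); every one is W ⇒ L
n=31: can move to 0, which is L ⇒ W
n=32: can move to 30, which is L ⇒ W
n=33: can move to 30, which is L ⇒ W
n=34: moves to 17(W), 32(W), 33(W); every one is W ⇒ L
n=35: can move to 30, which is L ⇒ W
n=36: can move to 34, which is L ⇒ W
n=37: can move to 0, which is L ⇒ W
n=38: moves to 19(W), 36(W), 37(W); every one is W ⇒ L
L entries with 0 ≤ n ≤ 38: n = 0, 4, 9, 14, 20, 24, 30, 34, 38; that makes 9.

9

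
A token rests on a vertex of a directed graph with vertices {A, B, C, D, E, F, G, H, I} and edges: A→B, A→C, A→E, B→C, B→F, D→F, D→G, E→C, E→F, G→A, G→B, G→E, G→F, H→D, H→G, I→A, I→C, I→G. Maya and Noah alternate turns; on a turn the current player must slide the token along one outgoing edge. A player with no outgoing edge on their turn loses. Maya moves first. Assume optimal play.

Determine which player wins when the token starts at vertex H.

Noah wins.

Use the standard recursion: the mover loses at a terminal position; elsewhere, the mover wins exactly when some move hands the opponent an L position.
Every edge goes from a vertex to one that appears earlier in the order C, F, B, E, A, G, D, I, H, so processing vertices in that order labels each vertex after all of its successors.
C: no outgoing edge → L
F: no outgoing edge → L
B: reaches L-position F → W
E: reaches L-position F → W
A: reaches L-position C → W
G: reaches L-position F → W
D: reaches L-position F → W
I: reaches L-position C → W
H: only reaches D(W), G(W), all W → L
Every move from H reaches a W position, so the mover loses.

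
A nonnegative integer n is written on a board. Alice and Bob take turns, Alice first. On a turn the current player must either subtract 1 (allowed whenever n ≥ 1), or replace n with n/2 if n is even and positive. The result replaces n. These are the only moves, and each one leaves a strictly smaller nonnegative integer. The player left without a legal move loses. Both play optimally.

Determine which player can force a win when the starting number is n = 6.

Label each position W (a win for the player to move) or L (a loss). A position with no legal move is L; any other position is W exactly when some move reaches an L, and L when every move reaches a W.
n=0: no move → L
n=1: →0(L), so W
n=2: →1(W) only, which is W, so L
n=3: →2(L), so W
n=4: →2(L), so W
n=5: →4(W) only, which is W, so L
n=6: →5(L), so W
From 6 Alice can move to 5, reaching an L position.

Alice wins.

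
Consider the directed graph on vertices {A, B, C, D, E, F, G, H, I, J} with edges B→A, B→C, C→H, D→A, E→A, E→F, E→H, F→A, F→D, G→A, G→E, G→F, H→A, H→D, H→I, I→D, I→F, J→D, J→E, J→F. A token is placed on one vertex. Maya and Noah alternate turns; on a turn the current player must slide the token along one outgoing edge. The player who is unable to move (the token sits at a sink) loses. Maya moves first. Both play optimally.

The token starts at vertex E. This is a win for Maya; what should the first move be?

Move to A.

Use the standard recursion: the mover loses at a terminal position; elsewhere, the mover wins exactly when some move hands the opponent an L position.
Every edge goes from a vertex to one that appears earlier in the order A, D, F, I, H, C, B, E, J, G, so processing vertices in that order labels each vertex after all of its successors.
A: no outgoing edge → L
D: reaches L-position A → W
F: reaches L-position A → W
I: only reaches F(W), D(W), all W → L
H: reaches L-position I → W
C: only reaches H(W), which is W → L
B: reaches L-position C → W
E: reaches L-position A → W
J: only reaches E(W), F(W), D(W), all W → L
G: reaches L-position A → W
From E, the L positions reachable in one move are: A.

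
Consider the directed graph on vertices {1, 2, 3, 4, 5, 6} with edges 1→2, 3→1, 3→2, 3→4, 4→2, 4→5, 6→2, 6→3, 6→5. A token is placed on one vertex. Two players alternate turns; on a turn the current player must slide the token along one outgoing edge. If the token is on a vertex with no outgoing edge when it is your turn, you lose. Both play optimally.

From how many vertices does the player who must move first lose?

Label each position W (a win for the player to move) or L (a loss). A position with no legal move is L; any other position is W exactly when some move reaches an L, and L when every move reaches a W.
Every edge goes from a vertex to one that appears earlier in the order 2, 5, 4, 1, 3, 6, so processing vertices in that order labels each vertex after all of its successors.
2: no outgoing edge → L
5: no outgoing edge → L
4: W (go to 5, an L position)
1: W (go to 2, an L position)
3: W (go to 2, an L position)
6: W (go to 5, an L position)
The L vertices are 2, 5; that is 2 in all.

2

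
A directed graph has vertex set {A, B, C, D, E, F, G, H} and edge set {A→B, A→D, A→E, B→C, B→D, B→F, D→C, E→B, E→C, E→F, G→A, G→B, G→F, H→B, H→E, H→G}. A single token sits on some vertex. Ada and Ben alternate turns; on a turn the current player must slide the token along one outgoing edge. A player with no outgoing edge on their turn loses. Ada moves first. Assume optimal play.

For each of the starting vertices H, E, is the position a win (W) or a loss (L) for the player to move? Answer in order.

Use the standard recursion: the mover loses at a terminal position; elsewhere, the mover wins exactly when some move hands the opponent an L position.
Every edge goes from a vertex to one that appears earlier in the order F, C, D, B, E, A, G, H, so processing vertices in that order labels each vertex after all of its successors.
F: no outgoing edge → L
C: no outgoing edge → L
D: W (go to C, an L position)
B: W (go to C, an L position)
E: W (go to C, an L position)
A: L (options E(W), B(W), D(W) are all W)
G: W (go to A, an L position)
H: L (options G(W), E(W), B(W) are all W)

H: L, E: W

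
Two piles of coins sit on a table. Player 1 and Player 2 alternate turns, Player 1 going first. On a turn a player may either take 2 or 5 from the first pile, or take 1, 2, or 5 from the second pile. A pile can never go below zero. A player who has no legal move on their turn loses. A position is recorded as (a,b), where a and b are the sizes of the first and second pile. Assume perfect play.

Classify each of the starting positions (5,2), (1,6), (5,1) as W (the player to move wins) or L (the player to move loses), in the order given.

(5,2): L, (1,6): L, (5,1): W

Classify positions by backward induction: terminal positions (no move available) are L. From any other position, the mover wins iff some move reaches an L.
No move ever increases a pile, so every position that can arise here has a ≤ 5 and b ≤ 6; it is enough to label the cells with 0 ≤ a ≤ 5 and 0 ≤ b ≤ 6.
Every move lowers a or b (never raises either), so fill the grid row by row in increasing a, and left to right within a row: each cell's successors are then already labelled.
      b=0  b=1  b=2  b=3  b=4  b=5  b=6
a=0:    L    W    W    L    W    W    L
a=1:    L    W    W    L    W    W    L
a=2:    W    L    W    W    L    W    W
a=3:    W    L    W    W    L    W    W
a=4:    L    W    W    L    W    W    L
a=5:    W    W    L    W    W    L    W
Cells with no legal move (terminal, hence L): (0,0), (1,0).
The remaining L cells, each justified by listing all of its moves:
(0,3): only reaches (0,2)(W), (0,1)(W), all W → L
(0,6): only reaches (0,5)(W), (0,4)(W), (0,1)(W), all W → L
(1,3): only reaches (1,2)(W), (1,1)(W), all W → L
(1,6): only reaches (1,5)(W), (1,4)(W), (1,1)(W), all W → L
(2,1): only reaches (0,1)(W), (2,0)(W), all W → L
(2,4): only reaches (0,4)(W), (2,3)(W), (2,2)(W), all W → L
(3,1): only reaches (1,1)(W), (3,0)(W), all W → L
(3,4): only reaches (1,4)(W), (3,3)(W), (3,2)(W), all W → L
(4,0): only reaches (2,0)(W), which is W → L
(4,3): only reaches (2,3)(W), (4,2)(W), (4,1)(W), all W → L
(4,6): only reaches (2,6)(W), (4,5)(W), (4,4)(W), (4,1)(W), all W → L
(5,2): only reaches (3,2)(W), (0,2)(W), (5,1)(W), (5,0)(W), all W → L
(5,5): only reaches (3,5)(W), (0,5)(W), (5,4)(W), (5,3)(W), (5,0)(W), all W → L
Every other cell has at least one move into one of the L cells above, so it is W.
(5,2): one of the L cells justified above, so L
(1,6): one of the L cells justified above, so L
(5,1): the move to (3,1) reaches an L cell, so W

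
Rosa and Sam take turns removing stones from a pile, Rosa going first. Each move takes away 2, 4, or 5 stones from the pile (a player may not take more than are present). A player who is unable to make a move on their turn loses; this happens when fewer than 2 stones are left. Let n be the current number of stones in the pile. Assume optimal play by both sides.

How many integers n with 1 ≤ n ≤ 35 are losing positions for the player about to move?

10

Classify positions by backward induction: terminal positions (no move available) are L. From any other position, the mover wins iff some move reaches an L.
n=0: no move → L
n=1: no move → L
n=2: can move to 0, which is L ⇒ W
n=3: can move to 1, which is L ⇒ W
n=4: can move to 0, which is L ⇒ W
n=5: can move to 1, which is L ⇒ W
n=6: can move to 1, which is L ⇒ W
n=7: moves to 5(W), 3(W), 2(W); every one is W ⇒ L
n=8: moves to 6(W), 4(W), 3(W); every one is W ⇒ L
n=9: can move to 7, which is L ⇒ W
n=10: can move to 8, which is L ⇒ W
n=11: can move to 7, which is L ⇒ W
n=12: can move to 8, which is L ⇒ W
n=13: can move to 8, which is L ⇒ W
n=14: moves to 12(W), 10(W), 9(W); every one is W ⇒ L
n=15: moves to 13(W), 11(W), 10(W); every one is W ⇒ L
n=16: can move to 14, which is L ⇒ W
n=17: can move to 15, which is L ⇒ W
n=18: can move to 14, which is L ⇒ W
n=19: can move to 15, which is L ⇒ W
n=20: can move to 15, which is L ⇒ W
n=21: moves to 19(W), 17(W), 16(W); every one is W ⇒ L
n=22: moves to 20(W), 18(W), 17(W); every one is W ⇒ L
n=23: can move to 21, which is L ⇒ W
n=24: can move to 22, which is L ⇒ W
n=25: can move to 21, which is L ⇒ W
n=26: can move to 22, which is L ⇒ W
n=27: can move to 22, which is L ⇒ W
n=28: moves to 26(W), 24(W), 23(W); every one is W ⇒ L
n=29: moves to 27(W), 25(W), 24(W); every one is W ⇒ L
n=30: can move to 28, which is L ⇒ W
n=31: can move to 29, which is L ⇒ W
n=32: can move to 28, which is L ⇒ W
n=33: can move to 29, which is L ⇒ W
n=34: can move to 29, which is L ⇒ W
n=35: moves to 33(W), 31(W), 30(W); every one is W ⇒ L
L entries with 1 ≤ n ≤ 35 (n=0 is outside the asked range and is not counted): n = 1, 7, 8, 14, 15, 21, 22, 28, 29, 35; that makes 10.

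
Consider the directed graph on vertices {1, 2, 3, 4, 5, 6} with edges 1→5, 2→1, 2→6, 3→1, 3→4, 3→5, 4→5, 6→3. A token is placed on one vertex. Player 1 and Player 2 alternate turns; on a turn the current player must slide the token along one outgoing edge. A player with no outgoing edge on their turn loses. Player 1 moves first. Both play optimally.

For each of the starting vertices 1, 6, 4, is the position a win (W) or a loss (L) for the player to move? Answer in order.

1: W, 6: L, 4: W

Positions with no move are L. A position that does have a move is losing for the player to move precisely when every available move leads to a winning position for the opponent. Fill in the labels:
Every edge goes from a vertex to one that appears earlier in the order 5, 4, 1, 3, 6, 2, so processing vertices in that order labels each vertex after all of its successors.
5: no outgoing edge → L
4: reaches L-position 5 → W
1: reaches L-position 5 → W
3: reaches L-position 5 → W
6: only reaches 3(W), which is W → L
2: reaches L-position 6 → W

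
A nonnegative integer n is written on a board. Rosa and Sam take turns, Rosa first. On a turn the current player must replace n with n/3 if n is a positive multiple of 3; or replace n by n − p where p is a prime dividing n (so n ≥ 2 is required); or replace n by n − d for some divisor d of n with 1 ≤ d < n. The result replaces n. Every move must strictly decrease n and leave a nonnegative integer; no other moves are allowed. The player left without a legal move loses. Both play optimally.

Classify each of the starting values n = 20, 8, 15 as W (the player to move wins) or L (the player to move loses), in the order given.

Build the W/L table. Terminal = L. A non-terminal position is W if it has a move to some L; otherwise it is L.
n=0: no move → L
n=1: no move → L
n=2: reaches L-position 0 → W
n=3: reaches L-position 0 → W
n=4: only reaches 2(W), 3(W), all W → L
n=5: reaches L-position 0 → W
n=6: reaches L-position 4 → W
n=7: reaches L-position 0 → W
n=8: reaches L-position 4 → W
n=9: only reaches 3(W), 6(W), 8(W), all W → L
n=10: reaches L-position 9 → W
n=11: reaches L-position 0 → W
n=12: reaches L-position 4 → W
n=13: reaches L-position 0 → W
n=14: only reaches 7(W), 12(W), 13(W), all W → L
n=15: reaches L-position 14 → W
n=16: reaches L-position 14 → W
n=17: reaches L-position 0 → W
n=18: reaches L-position 9 → W
n=19: reaches L-position 0 → W
n=20: only reaches 10(W), 15(W), 16(W), 18(W), 19(W), all W → L

20: L, 8: W, 15: W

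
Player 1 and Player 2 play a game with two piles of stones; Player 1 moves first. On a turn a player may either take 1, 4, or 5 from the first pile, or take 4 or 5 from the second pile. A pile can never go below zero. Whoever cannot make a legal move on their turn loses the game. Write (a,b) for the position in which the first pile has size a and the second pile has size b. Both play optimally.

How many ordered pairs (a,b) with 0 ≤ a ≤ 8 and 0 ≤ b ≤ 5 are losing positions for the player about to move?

16

Build the W/L table. Terminal = L. A non-terminal position is W if it has a move to some L; otherwise it is L.
Every move lowers a or b (never raises either), so fill the grid row by row in increasing a, and left to right within a row: each cell's successors are then already labelled.
      b=0  b=1  b=2  b=3  b=4  b=5
a=0:    L    L    L    L    W    W
a=1:    W    W    W    W    L    L
a=2:    L    L    L    L    W    W
a=3:    W    W    W    W    L    L
a=4:    W    W    W    W    W    W
a=5:    W    W    W    W    W    W
a=6:    W    W    W    W    W    W
a=7:    W    W    W    W    W    W
a=8:    L    L    L    L    W    W
Cells with no legal move (terminal, hence L): (0,0), (0,1), (0,2), (0,3).
The remaining L cells, each justified by listing all of its moves:
(1,4): →(0,4)(W), (1,0)(W) — all W, so L
(1,5): →(0,5)(W), (1,1)(W), (1,0)(W) — all W, so L
(2,0): →(1,0)(W) only, which is W, so L
(2,1): →(1,1)(W) only, which is W, so L
(2,2): →(1,2)(W) only, which is W, so L
(2,3): →(1,3)(W) only, which is W, so L
(3,4): →(2,4)(W), (3,0)(W) — all W, so L
(3,5): →(2,5)(W), (3,1)(W), (3,0)(W) — all W, so L
(8,0): →(7,0)(W), (4,0)(W), (3,0)(W) — all W, so L
(8,1): →(7,1)(W), (4,1)(W), (3,1)(W) — all W, so L
(8,2): →(7,2)(W), (4,2)(W), (3,2)(W) — all W, so L
(8,3): →(7,3)(W), (4,3)(W), (3,3)(W) — all W, so L
Every other cell has at least one move into one of the L cells above, so it is W.
L cells per row: a=0: 4, a=1: 2, a=2: 4, a=3: 2, a=4: 0, a=5: 0, a=6: 0, a=7: 0, a=8: 4; total 16.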